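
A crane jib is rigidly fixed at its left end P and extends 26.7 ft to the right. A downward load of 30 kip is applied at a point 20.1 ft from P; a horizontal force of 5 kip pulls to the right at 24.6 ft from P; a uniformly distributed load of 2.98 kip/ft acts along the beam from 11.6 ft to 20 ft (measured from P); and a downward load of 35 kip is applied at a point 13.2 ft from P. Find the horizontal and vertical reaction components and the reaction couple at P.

Resultant of the distributed load: 2.98 × 8.4 = 25.032 kip at 15.8 ft from P.
ΣF_x = 0: P_x + 5 = 0 → P_x = -5.000 kip.
ΣF_y = 0: P_y − 30 − 2.98·8.4 − 35 = 0 → P_y = 90.03 kip.
ΣM about P: M_P − 30·20.1 − (2.98·8.4)·15.8 − 35·13.2 = 0 → M_P = 1461 kip·ft.

P_x = -5.000 kip, P_y = 90.03 kip, M_P = 1461 kip·ft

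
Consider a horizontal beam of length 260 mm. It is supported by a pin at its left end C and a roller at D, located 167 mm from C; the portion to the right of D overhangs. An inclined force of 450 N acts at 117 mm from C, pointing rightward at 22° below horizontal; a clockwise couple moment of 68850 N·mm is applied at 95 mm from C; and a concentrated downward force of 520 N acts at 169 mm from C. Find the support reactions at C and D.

Taking moments about C: D_y·167 − 450·sin22°·117 − 68850 − 520·169 = 0 → D_y = 176453/167 = 1056.6 ≈ 1057 N.
ΣF_y = 0: C_y + 1056.6 − 450·sin22° − 520 = 0 → C_y = -368.0 N.
ΣF_x = 0: C_x + 450·cos22° = 0 → C_x = -417.2 N.

C_x = -417.2 N, C_y = -368.0 N, D_y = 1057 N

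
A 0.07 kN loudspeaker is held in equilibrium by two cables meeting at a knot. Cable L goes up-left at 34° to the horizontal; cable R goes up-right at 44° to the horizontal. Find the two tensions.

T_L = 0.05148 kN, T_R = 0.05933 kN

ΣF_x = 0: −T_L·cos34° + T_R·cos44° = 0 → T_R = 1.1525·T_L.
ΣF_y = 0: T_L·sin34° + T_R·sin44° = 0.07.
Substitute: T_L·(0.559193 + 1.1525·0.694658) = 0.07 → T_L = 0.0514787 ≈ 0.05148 kN.
Then T_R = 1.1525 × 0.0514787 = 0.05933 kN.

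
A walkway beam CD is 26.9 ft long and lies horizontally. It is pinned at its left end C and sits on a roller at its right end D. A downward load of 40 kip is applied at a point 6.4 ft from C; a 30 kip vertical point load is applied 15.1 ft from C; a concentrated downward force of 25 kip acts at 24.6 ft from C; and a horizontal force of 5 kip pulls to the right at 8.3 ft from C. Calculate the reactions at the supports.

C_x = -5.000 kip, C_y = 45.78 kip, D_y = 49.22 kip

Moments about C: D_y·26.9 − 40·6.4 − 30·15.1 − 25·24.6 = 0 → D_y = 1324/26.9 = 49.2193 ≈ 49.22 kip.
ΣF_y = 0: C_y + 49.2193 − 40 − 30 − 25 = 0 → C_y = 45.78 kip.
ΣF_x = 0: C_x + 5 = 0 → C_x = -5.000 kip.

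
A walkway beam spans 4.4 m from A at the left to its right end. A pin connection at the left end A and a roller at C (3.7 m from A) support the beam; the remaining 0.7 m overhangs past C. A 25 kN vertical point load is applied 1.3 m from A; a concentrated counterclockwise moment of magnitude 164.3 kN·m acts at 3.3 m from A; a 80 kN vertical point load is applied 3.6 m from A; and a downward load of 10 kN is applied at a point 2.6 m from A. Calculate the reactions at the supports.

A_x = 0, A_y = 65.76 kN, C_y = 49.24 kN

Taking moments about A: C_y·3.7 − 25·1.3 + 164.3 − 80·3.6 − 10·2.6 = 0 → C_y = 182.2/3.7 = 49.2432 ≈ 49.24 kN.
ΣF_y = 0: A_y + 49.2432 − 25 − 80 − 10 = 0 → A_y = 65.76 kN.
ΣF_x = 0: no horizontal applied forces, so A_x = 0.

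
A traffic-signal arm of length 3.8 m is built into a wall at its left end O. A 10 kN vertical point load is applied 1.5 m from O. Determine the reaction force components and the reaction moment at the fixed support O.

O_x = 0, O_y = 10.00 kN, M_O = 15.00 kN·m

ΣF_x = 0: O_x = 0.
ΣF_y = 0: O_y − 10 = 0 → O_y = 10.00 kN.
ΣM about O: M_O − 10·1.5 = 0 → M_O = 15.00 kN·m.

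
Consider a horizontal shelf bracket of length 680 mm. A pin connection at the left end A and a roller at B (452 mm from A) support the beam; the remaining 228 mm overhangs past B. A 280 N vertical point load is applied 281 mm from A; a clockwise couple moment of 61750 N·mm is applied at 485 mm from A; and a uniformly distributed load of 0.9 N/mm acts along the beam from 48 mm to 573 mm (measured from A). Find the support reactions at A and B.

A_x = 0, A_y = 117.2 N, B_y = 635.3 N

Resultant of the distributed load: 0.9 × 525 = 472.5 N at 310.5 mm from A.
ΣM about A: B_y·452 − 280·281 − 61750 − (0.9·525)·310.5 = 0 → B_y = 287141.25/452 = 635.268 ≈ 635.3 N.
ΣF_y = 0: A_y + 635.268 − 280 − 0.9·525 = 0 → A_y = 117.2 N.
ΣF_x = 0: no horizontal applied forces, so A_x = 0.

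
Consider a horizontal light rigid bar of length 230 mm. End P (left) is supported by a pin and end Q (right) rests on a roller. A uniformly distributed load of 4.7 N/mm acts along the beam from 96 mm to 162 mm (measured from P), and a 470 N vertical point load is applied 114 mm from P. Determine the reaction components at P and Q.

Resultant of the distributed load: 4.7 × 66 = 310.2 N at 129 mm from P.
Moments about P: Q_y·230 − (4.7·66)·129 − 470·114 = 0 → Q_y = 93595.8/230 = 406.938 ≈ 406.9 N.
ΣF_y = 0: P_y + 406.938 − 4.7·66 − 470 = 0 → P_y = 373.3 N.
ΣF_x = 0: no horizontal applied forces, so P_x = 0.

P_x = 0, P_y = 373.3 N, Q_y = 406.9 N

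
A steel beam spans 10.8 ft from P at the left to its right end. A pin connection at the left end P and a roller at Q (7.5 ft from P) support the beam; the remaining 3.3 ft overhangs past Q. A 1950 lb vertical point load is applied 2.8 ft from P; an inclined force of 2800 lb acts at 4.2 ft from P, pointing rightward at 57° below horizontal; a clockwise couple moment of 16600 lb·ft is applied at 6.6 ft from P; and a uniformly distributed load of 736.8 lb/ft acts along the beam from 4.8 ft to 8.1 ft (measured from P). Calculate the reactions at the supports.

Resultant of the distributed load: 736.8 × 3.3 = 2431.44 lb at 6.45 ft from P.
Taking moments about P: Q_y·7.5 − 1950·2.8 − 2800·sin57°·4.2 − 16600 − (736.8·3.3)·6.45 = 0 → Q_y = 47605.6/7.5 = 6347.41 ≈ 6347 lb.
ΣF_y = 0: P_y + 6347.41 − 1950 − 2800·sin57° − 736.8·3.3 = 0 → P_y = 382.3 lb.
ΣF_x = 0: P_x + 2800·cos57° = 0 → P_x = -1525 lb.

P_x = -1525 lb, P_y = 382.3 lb, Q_y = 6347 lb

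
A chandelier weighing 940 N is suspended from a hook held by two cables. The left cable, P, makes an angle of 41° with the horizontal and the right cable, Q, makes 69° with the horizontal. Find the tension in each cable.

T_P = 358.5 N, T_Q = 755.0 N

ΣF_x = 0: −T_P·cos41° + T_Q·cos69° = 0 → T_Q = 2.10596·T_P.
ΣF_y = 0: T_P·sin41° + T_Q·sin69° = 940.
Substitute: T_P·(0.656059 + 2.10596·0.93358) = 940 → T_P = 358.486 ≈ 358.5 N.
Then T_Q = 2.10596 × 358.486 = 755.0 N.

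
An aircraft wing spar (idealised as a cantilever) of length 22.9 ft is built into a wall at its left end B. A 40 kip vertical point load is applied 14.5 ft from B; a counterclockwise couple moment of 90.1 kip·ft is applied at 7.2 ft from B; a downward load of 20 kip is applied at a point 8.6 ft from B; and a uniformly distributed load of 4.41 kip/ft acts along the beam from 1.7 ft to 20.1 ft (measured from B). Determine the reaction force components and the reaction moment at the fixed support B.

B_x = 0, B_y = 141.1 kip, M_B = 1546 kip·ft

Resultant of the distributed load: 4.41 × 18.4 = 81.144 kip at 10.9 ft from B.
ΣF_x = 0: B_x = 0.
ΣF_y = 0: B_y − 40 − 20 − 4.41·18.4 = 0 → B_y = 141.1 kip.
ΣM about B: M_B − 40·14.5 + 90.1 − 20·8.6 − (4.41·18.4)·10.9 = 0 → M_B = 1546 kip·ft.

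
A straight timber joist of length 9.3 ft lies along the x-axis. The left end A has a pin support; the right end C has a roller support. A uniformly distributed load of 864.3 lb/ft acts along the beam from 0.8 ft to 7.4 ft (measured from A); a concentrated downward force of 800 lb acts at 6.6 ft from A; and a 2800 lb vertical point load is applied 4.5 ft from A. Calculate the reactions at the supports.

Resultant of the distributed load: 864.3 × 6.6 = 5704.38 lb at 4.1 ft from A.
Taking moments about A: C_y·9.3 − (864.3·6.6)·4.1 − 800·6.6 − 2800·4.5 = 0 → C_y = 41267.958/9.3 = 4437.41 ≈ 4437 lb.
ΣF_y = 0: A_y + 4437.41 − 864.3·6.6 − 800 − 2800 = 0 → A_y = 4867 lb.
ΣF_x = 0: no horizontal applied forces, so A_x = 0.

A_x = 0, A_y = 4867 lb, C_y = 4437 lb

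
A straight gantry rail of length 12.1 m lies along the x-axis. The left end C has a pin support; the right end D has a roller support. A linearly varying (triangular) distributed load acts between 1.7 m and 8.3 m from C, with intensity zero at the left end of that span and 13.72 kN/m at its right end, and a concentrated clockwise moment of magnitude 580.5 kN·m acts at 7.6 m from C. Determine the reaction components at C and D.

Resultant of the triangular load: ½ × 13.72 × 6.6 = 45.276 kN, acting at 6.1 m from C (one-third of the span from the peak).
ΣM about C: D_y·12.1 − (½·13.72·6.6)·6.1 − 580.5 = 0 → D_y = 856.6836/12.1 = 70.8003 ≈ 70.80 kN.
ΣF_y = 0: C_y + 70.8003 − ½·13.72·6.6 = 0 → C_y = -25.52 kN.
ΣF_x = 0: no horizontal applied forces, so C_x = 0.

C_x = 0, C_y = -25.52 kN, D_y = 70.80 kN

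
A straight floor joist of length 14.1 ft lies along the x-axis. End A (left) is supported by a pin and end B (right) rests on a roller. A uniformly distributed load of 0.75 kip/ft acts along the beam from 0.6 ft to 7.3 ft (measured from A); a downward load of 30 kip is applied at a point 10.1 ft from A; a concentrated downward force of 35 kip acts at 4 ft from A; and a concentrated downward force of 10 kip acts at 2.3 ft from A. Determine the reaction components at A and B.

A_x = 0, A_y = 45.57 kip, B_y = 34.46 kip

Resultant of the distributed load: 0.75 × 6.7 = 5.025 kip at 3.95 ft from A.
Moments about A: B_y·14.1 − (0.75·6.7)·3.95 − 30·10.1 − 35·4 − 10·2.3 = 0 → B_y = 485.84875/14.1 = 34.4574 ≈ 34.46 kip.
ΣF_y = 0: A_y + 34.4574 − 0.75·6.7 − 30 − 35 − 10 = 0 → A_y = 45.57 kip.
ΣF_x = 0: no horizontal applied forces, so A_x = 0.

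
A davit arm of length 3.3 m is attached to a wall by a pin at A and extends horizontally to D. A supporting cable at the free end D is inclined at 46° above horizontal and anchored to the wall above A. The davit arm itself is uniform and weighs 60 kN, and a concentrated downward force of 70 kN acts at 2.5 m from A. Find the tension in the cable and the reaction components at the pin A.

ΣM about A: T·sin46°·3.3 − 60·1.65 − 70·2.5 = 0 → T = 274/(3.3·0.71934) = 115.426 ≈ 115.4 kN.
ΣF_x = 0: A_x − T·cos46° = 0 → A_x = 115.426 × 0.694658 = 80.18 kN.
ΣF_y = 0: A_y + T·sin46° − 60 − 70 = 0 → A_y = 130 − 115.426 × 0.71934 = 46.97 kN.

T = 115.4 kN, A_x = 80.18 kN, A_y = 46.97 kN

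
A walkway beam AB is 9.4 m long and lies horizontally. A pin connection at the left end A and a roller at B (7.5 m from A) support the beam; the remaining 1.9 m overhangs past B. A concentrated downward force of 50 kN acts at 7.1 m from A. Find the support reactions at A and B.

A_x = 0, A_y = 2.667 kN, B_y = 47.33 kN

Taking moments about A: B_y·7.5 − 50·7.1 = 0 → B_y = 355/7.5 = 47.3333 ≈ 47.33 kN.
ΣF_y = 0: A_y + 47.3333 − 50 = 0 → A_y = 2.667 kN.
ΣF_x = 0: no horizontal applied forces, so A_x = 0.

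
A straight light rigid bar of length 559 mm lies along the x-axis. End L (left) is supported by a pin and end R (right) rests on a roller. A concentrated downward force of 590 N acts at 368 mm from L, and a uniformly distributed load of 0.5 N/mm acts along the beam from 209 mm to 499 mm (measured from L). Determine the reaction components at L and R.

Resultant of the distributed load: 0.5 × 290 = 145 N at 354 mm from L.
ΣM about L: R_y·559 − 590·368 − (0.5·290)·354 = 0 → R_y = 268450/559 = 480.233 ≈ 480.2 N.
ΣF_y = 0: L_y + 480.233 − 590 − 0.5·290 = 0 → L_y = 254.8 N.
ΣF_x = 0: no horizontal applied forces, so L_x = 0.

L_x = 0, L_y = 254.8 N, R_y = 480.2 N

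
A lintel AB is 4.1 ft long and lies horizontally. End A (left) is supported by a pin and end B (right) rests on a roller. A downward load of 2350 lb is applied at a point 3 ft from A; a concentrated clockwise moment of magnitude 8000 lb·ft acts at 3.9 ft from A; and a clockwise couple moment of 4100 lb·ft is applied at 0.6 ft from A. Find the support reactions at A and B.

A_x = 0, A_y = -2321 lb, B_y = 4671 lb

Moments about A: B_y·4.1 − 2350·3 − 8000 − 4100 = 0 → B_y = 19150/4.1 = 4670.73 ≈ 4671 lb.
ΣF_y = 0: A_y + 4670.73 − 2350 = 0 → A_y = -2321 lb.
ΣF_x = 0: no horizontal applied forces, so A_x = 0.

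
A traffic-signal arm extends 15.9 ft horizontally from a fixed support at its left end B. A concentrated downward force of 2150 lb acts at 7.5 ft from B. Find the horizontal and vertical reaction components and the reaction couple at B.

B_x = 0, B_y = 2150 lb, M_B = 16120 lb·ft

ΣF_x = 0: B_x = 0.
ΣF_y = 0: B_y − 2150 = 0 → B_y = 2150 lb.
ΣM about B: M_B − 2150·7.5 = 0 → M_B = 16120 lb·ft.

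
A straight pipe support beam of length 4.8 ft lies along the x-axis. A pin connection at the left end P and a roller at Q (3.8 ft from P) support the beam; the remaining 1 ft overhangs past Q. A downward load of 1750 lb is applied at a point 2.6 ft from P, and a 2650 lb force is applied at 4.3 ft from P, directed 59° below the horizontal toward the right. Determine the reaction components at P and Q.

P_x = -1365 lb, P_y = 253.8 lb, Q_y = 3768 lb

Taking moments about P: Q_y·3.8 − 1750·2.6 − 2650·sin59°·4.3 = 0 → Q_y = 14317.4/3.8 = 3767.74 ≈ 3768 lb.
ΣF_y = 0: P_y + 3767.74 − 1750 − 2650·sin59° = 0 → P_y = 253.8 lb.
ΣF_x = 0: P_x + 2650·cos59° = 0 → P_x = -1365 lb.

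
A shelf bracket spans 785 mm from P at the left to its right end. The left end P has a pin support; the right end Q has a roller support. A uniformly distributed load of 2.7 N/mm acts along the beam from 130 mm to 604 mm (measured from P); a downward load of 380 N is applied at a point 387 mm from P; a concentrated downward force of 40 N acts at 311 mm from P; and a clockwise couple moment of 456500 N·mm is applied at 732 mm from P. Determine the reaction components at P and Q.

P_x = 0, P_y = 316.8 N, Q_y = 1383 N

Resultant of the distributed load: 2.7 × 474 = 1279.8 N at 367 mm from P.
Moments about P: Q_y·785 − (2.7·474)·367 − 380·387 − 40·311 − 456500 = 0 → Q_y = 1085686.6/785 = 1383.04 ≈ 1383 N.
ΣF_y = 0: P_y + 1383.04 − 2.7·474 − 380 − 40 = 0 → P_y = 316.8 N.
ΣF_x = 0: no horizontal applied forces, so P_x = 0.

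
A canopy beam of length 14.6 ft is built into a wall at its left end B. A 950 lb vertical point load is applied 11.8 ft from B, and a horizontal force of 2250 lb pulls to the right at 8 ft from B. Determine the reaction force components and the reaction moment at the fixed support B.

ΣF_x = 0: B_x + 2250 = 0 → B_x = -2250 lb.
ΣF_y = 0: B_y − 950 = 0 → B_y = 950.0 lb.
ΣM about B: M_B − 950·11.8 = 0 → M_B = 11210 lb·ft.

B_x = -2250 lb, B_y = 950.0 lb, M_B = 11210 lb·ft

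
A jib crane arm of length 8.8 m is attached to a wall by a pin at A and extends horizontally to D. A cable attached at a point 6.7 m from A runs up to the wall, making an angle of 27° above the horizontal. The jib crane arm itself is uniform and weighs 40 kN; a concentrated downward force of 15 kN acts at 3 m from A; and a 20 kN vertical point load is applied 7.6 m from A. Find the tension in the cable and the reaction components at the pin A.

ΣM about A: T·sin27°·6.7 − 40·4.4 − 15·3 − 20·7.6 = 0 → T = 373/(6.7·0.45399) = 122.627 ≈ 122.6 kN.
ΣF_x = 0: A_x − T·cos27° = 0 → A_x = 122.627 × 0.891007 = 109.3 kN.
ΣF_y = 0: A_y + T·sin27° − 40 − 15 − 20 = 0 → A_y = 75 − 122.627 × 0.45399 = 19.33 kN.

T = 122.6 kN, A_x = 109.3 kN, A_y = 19.33 kN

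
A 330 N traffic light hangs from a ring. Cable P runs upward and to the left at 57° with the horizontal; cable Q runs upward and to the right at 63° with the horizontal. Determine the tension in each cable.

ΣF_x = 0: −T_P·cos57° + T_Q·cos63° = 0 → T_Q = 1.19967·T_P.
ΣF_y = 0: T_P·sin57° + T_Q·sin63° = 330.
Substitute: T_P·(0.838671 + 1.19967·0.891007) = 330 → T_P = 172.994 ≈ 173.0 N.
Then T_Q = 1.19967 × 172.994 = 207.5 N.

T_P = 173.0 N, T_Q = 207.5 N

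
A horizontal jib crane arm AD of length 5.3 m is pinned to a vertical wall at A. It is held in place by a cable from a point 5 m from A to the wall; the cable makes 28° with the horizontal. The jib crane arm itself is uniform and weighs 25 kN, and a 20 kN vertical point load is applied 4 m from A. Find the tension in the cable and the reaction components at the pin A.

ΣM about A: T·sin28°·5 − 25·2.65 − 20·4 = 0 → T = 146.25/(5·0.469472) = 62.304 ≈ 62.30 kN.
ΣF_x = 0: A_x − T·cos28° = 0 → A_x = 62.304 × 0.882948 = 55.01 kN.
ΣF_y = 0: A_y + T·sin28° − 25 − 20 = 0 → A_y = 45 − 62.304 × 0.469472 = 15.75 kN.

T = 62.30 kN, A_x = 55.01 kN, A_y = 15.75 kN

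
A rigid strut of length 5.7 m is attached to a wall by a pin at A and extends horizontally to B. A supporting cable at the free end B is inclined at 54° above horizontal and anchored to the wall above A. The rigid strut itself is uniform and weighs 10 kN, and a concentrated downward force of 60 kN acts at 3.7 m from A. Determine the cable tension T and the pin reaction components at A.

T = 54.32 kN, A_x = 31.93 kN, A_y = 26.05 kN

ΣM about A: T·sin54°·5.7 − 10·2.85 − 60·3.7 = 0 → T = 250.5/(5.7·0.809017) = 54.3219 ≈ 54.32 kN.
ΣF_x = 0: A_x − T·cos54° = 0 → A_x = 54.3219 × 0.587785 = 31.93 kN.
ΣF_y = 0: A_y + T·sin54° − 10 − 60 = 0 → A_y = 70 − 54.3219 × 0.809017 = 26.05 kN.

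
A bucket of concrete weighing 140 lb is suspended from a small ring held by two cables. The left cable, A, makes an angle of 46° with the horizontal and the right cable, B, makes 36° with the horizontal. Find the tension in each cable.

ΣF_x = 0: −T_A·cos46° + T_B·cos36° = 0 → T_B = 0.858645·T_A.
ΣF_y = 0: T_A·sin46° + T_B·sin36° = 140.
Substitute: T_A·(0.71934 + 0.858645·0.587785) = 140 → T_A = 114.375 ≈ 114.4 lb.
Then T_B = 0.858645 × 114.375 = 98.21 lb.

T_A = 114.4 lb, T_B = 98.21 lb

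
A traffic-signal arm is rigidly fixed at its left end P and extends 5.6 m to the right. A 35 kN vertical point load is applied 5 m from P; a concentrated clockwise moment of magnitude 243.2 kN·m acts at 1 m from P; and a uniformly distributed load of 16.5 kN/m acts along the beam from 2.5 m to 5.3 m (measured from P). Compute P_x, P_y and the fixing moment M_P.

Resultant of the distributed load: 16.5 × 2.8 = 46.2 kN at 3.9 m from P.
ΣF_x = 0: P_x = 0.
ΣF_y = 0: P_y − 35 − 16.5·2.8 = 0 → P_y = 81.20 kN.
ΣM about P: M_P − 35·5 − 243.2 − (16.5·2.8)·3.9 = 0 → M_P = 598.4 kN·m.

P_x = 0, P_y = 81.20 kN, M_P = 598.4 kN·m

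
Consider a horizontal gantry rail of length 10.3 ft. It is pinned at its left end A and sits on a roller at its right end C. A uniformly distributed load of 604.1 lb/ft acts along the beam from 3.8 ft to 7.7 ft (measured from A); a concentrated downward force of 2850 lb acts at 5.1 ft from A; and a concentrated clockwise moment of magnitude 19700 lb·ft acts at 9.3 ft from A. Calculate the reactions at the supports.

A_x = 0, A_y = 567.0 lb, C_y = 4639 lb

Resultant of the distributed load: 604.1 × 3.9 = 2355.99 lb at 5.75 ft from A.
Taking moments about A: C_y·10.3 − (604.1·3.9)·5.75 − 2850·5.1 − 19700 = 0 → C_y = 47781.9425/10.3 = 4639.02 ≈ 4639 lb.
ΣF_y = 0: A_y + 4639.02 − 604.1·3.9 − 2850 = 0 → A_y = 567.0 lb.
ΣF_x = 0: no horizontal applied forces, so A_x = 0.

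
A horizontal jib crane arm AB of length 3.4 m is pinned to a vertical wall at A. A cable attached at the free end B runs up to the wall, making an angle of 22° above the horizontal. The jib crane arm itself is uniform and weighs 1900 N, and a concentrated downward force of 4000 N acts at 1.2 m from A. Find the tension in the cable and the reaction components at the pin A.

ΣM about A: T·sin22°·3.4 − 1900·1.7 − 4000·1.2 = 0 → T = 8030/(3.4·0.374607) = 6304.65 ≈ 6305 N.
ΣF_x = 0: A_x − T·cos22° = 0 → A_x = 6304.65 × 0.927184 = 5846 N.
ΣF_y = 0: A_y + T·sin22° − 1900 − 4000 = 0 → A_y = 5900 − 6304.65 × 0.374607 = 3538 N.

T = 6305 N, A_x = 5846 N, A_y = 3538 N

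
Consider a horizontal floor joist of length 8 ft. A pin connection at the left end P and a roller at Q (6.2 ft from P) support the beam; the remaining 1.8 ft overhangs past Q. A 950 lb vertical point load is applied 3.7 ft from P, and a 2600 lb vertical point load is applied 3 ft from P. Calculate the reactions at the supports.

P_x = 0, P_y = 1725 lb, Q_y = 1825 lb

Moments about P: Q_y·6.2 − 950·3.7 − 2600·3 = 0 → Q_y = 11315/6.2 = 1825 lb.
ΣF_y = 0: P_y + 1825 − 950 − 2600 = 0 → P_y = 1725 lb.
ΣF_x = 0: no horizontal applied forces, so P_x = 0.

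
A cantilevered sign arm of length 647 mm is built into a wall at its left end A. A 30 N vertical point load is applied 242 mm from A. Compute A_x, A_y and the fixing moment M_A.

A_x = 0, A_y = 30.00 N, M_A = 7260 N·mm

ΣF_x = 0: A_x = 0.
ΣF_y = 0: A_y − 30 = 0 → A_y = 30.00 N.
ΣM about A: M_A − 30·242 = 0 → M_A = 7260 N·mm.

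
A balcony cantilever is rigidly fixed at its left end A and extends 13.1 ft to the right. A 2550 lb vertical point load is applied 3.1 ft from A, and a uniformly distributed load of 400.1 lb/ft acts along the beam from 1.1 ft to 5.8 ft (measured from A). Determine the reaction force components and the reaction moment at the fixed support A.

Resultant of the distributed load: 400.1 × 4.7 = 1880.47 lb at 3.45 ft from A.
ΣF_x = 0: A_x = 0.
ΣF_y = 0: A_y − 2550 − 400.1·4.7 = 0 → A_y = 4430 lb.
ΣM about A: M_A − 2550·3.1 − (400.1·4.7)·3.45 = 0 → M_A = 14390 lb·ft.

A_x = 0, A_y = 4430 lb, M_A = 14390 lb·ft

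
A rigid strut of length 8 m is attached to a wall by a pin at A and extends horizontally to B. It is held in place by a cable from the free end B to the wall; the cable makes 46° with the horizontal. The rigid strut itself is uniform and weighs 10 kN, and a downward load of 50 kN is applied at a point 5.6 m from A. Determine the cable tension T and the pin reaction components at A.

T = 55.61 kN, A_x = 38.63 kN, A_y = 20.00 kN

ΣM about A: T·sin46°·8 − 10·4 − 50·5.6 = 0 → T = 320/(8·0.71934) = 55.6065 ≈ 55.61 kN.
ΣF_x = 0: A_x − T·cos46° = 0 → A_x = 55.6065 × 0.694658 = 38.63 kN.
ΣF_y = 0: A_y + T·sin46° − 10 − 50 = 0 → A_y = 60 − 55.6065 × 0.71934 = 20.00 kN.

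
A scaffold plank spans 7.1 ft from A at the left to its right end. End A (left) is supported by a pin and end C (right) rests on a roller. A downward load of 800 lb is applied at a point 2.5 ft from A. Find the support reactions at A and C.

Taking moments about A: C_y·7.1 − 800·2.5 = 0 → C_y = 2000/7.1 = 281.69 ≈ 281.7 lb.
ΣF_y = 0: A_y + 281.69 − 800 = 0 → A_y = 518.3 lb.
ΣF_x = 0: no horizontal applied forces, so A_x = 0.

A_x = 0, A_y = 518.3 lb, C_y = 281.7 lb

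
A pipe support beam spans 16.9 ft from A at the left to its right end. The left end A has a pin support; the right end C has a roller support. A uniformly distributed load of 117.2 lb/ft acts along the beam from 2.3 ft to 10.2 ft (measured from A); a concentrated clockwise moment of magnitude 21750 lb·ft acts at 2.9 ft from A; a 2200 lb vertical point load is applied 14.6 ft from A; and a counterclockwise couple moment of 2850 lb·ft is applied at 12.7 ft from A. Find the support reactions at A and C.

A_x = 0, A_y = -235.5 lb, C_y = 3361 lb

Resultant of the distributed load: 117.2 × 7.9 = 925.88 lb at 6.25 ft from A.
Taking moments about A: C_y·16.9 − (117.2·7.9)·6.25 − 21750 − 2200·14.6 + 2850 = 0 → C_y = 56806.75/16.9 = 3361.35 ≈ 3361 lb.
ΣF_y = 0: A_y + 3361.35 − 117.2·7.9 − 2200 = 0 → A_y = -235.5 lb.
ΣF_x = 0: no horizontal applied forces, so A_x = 0.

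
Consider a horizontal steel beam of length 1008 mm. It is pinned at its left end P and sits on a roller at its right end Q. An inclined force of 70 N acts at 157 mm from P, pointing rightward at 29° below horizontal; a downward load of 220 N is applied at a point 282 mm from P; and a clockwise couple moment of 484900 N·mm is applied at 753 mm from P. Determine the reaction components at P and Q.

ΣM about P: Q_y·1008 − 70·sin29°·157 − 220·282 − 484900 = 0 → Q_y = 552268/1008 = 547.885 ≈ 547.9 N.
ΣF_y = 0: P_y + 547.885 − 70·sin29° − 220 = 0 → P_y = -293.9 N.
ΣF_x = 0: P_x + 70·cos29° = 0 → P_x = -61.22 N.

P_x = -61.22 N, P_y = -293.9 N, Q_y = 547.9 N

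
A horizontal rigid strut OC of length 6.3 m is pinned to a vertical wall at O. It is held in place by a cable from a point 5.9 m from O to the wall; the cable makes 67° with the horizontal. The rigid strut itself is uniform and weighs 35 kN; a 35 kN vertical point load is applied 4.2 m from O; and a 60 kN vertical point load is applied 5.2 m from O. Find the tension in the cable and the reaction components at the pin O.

T = 104.8 kN, O_x = 40.95 kN, O_y = 33.52 kN

ΣM about O: T·sin67°·5.9 − 35·3.15 − 35·4.2 − 60·5.2 = 0 → T = 569.25/(5.9·0.920505) = 104.815 ≈ 104.8 kN.
ΣF_x = 0: O_x − T·cos67° = 0 → O_x = 104.815 × 0.390731 = 40.95 kN.
ΣF_y = 0: O_y + T·sin67° − 35 − 35 − 60 = 0 → O_y = 130 − 104.815 × 0.920505 = 33.52 kN.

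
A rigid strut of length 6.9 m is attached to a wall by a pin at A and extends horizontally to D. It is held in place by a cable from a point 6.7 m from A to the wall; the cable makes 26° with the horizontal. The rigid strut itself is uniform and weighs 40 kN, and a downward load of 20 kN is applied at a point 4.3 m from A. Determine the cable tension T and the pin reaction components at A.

T = 76.27 kN, A_x = 68.55 kN, A_y = 26.57 kN

ΣM about A: T·sin26°·6.7 − 40·3.45 − 20·4.3 = 0 → T = 224/(6.7·0.438371) = 76.2661 ≈ 76.27 kN.
ΣF_x = 0: A_x − T·cos26° = 0 → A_x = 76.2661 × 0.898794 = 68.55 kN.
ΣF_y = 0: A_y + T·sin26° − 40 − 20 = 0 → A_y = 60 − 76.2661 × 0.438371 = 26.57 kN.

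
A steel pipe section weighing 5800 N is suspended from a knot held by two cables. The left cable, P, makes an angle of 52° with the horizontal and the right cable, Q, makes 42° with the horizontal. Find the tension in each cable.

T_P = 4321 N, T_Q = 3580 N

ΣF_x = 0: −T_P·cos52° + T_Q·cos42° = 0 → T_Q = 0.828454·T_P.
ΣF_y = 0: T_P·sin52° + T_Q·sin42° = 5800.
Substitute: T_P·(0.788011 + 0.828454·0.669131) = 5800 → T_P = 4320.76 ≈ 4321 N.
Then T_Q = 0.828454 × 4320.76 = 3580 N.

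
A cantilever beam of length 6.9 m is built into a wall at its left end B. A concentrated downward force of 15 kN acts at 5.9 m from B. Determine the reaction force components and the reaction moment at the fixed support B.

ΣF_x = 0: B_x = 0.
ΣF_y = 0: B_y − 15 = 0 → B_y = 15.00 kN.
ΣM about B: M_B − 15·5.9 = 0 → M_B = 88.50 kN·m.

B_x = 0, B_y = 15.00 kN, M_B = 88.50 kN·m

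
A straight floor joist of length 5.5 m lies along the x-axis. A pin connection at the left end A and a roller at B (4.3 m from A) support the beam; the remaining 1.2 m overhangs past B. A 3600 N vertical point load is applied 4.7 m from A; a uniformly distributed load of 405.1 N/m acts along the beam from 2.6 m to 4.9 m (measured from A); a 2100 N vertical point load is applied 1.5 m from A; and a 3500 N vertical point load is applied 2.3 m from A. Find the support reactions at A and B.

A_x = 0, A_y = 2780 N, B_y = 7352 N

Resultant of the distributed load: 405.1 × 2.3 = 931.73 N at 3.75 m from A.
ΣM about A: B_y·4.3 − 3600·4.7 − (405.1·2.3)·3.75 − 2100·1.5 − 3500·2.3 = 0 → B_y = 31613.9875/4.3 = 7352.09 ≈ 7352 N.
ΣF_y = 0: A_y + 7352.09 − 3600 − 405.1·2.3 − 2100 − 3500 = 0 → A_y = 2780 N.
ΣF_x = 0: no horizontal applied forces, so A_x = 0.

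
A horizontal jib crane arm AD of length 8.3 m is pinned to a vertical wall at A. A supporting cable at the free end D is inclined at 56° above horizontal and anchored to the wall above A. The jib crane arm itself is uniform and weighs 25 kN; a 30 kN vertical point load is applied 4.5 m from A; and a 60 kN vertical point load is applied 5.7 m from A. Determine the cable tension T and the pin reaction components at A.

ΣM about A: T·sin56°·8.3 − 25·4.15 − 30·4.5 − 60·5.7 = 0 → T = 580.75/(8.3·0.829038) = 84.3989 ≈ 84.40 kN.
ΣF_x = 0: A_x − T·cos56° = 0 → A_x = 84.3989 × 0.559193 = 47.20 kN.
ΣF_y = 0: A_y + T·sin56° − 25 − 30 − 60 = 0 → A_y = 115 − 84.3989 × 0.829038 = 45.03 kN.

T = 84.40 kN, A_x = 47.20 kN, A_y = 45.03 kN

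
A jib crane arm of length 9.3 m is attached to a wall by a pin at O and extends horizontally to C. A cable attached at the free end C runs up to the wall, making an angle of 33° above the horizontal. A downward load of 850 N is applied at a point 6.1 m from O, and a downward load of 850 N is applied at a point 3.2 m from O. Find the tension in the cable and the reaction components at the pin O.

ΣM about O: T·sin33°·9.3 − 850·6.1 − 850·3.2 = 0 → T = 7905/(9.3·0.544639) = 1560.67 ≈ 1561 N.
ΣF_x = 0: O_x − T·cos33° = 0 → O_x = 1560.67 × 0.838671 = 1309 N.
ΣF_y = 0: O_y + T·sin33° − 850 − 850 = 0 → O_y = 1700 − 1560.67 × 0.544639 = 850.0 N.

T = 1561 N, O_x = 1309 N, O_y = 850.0 N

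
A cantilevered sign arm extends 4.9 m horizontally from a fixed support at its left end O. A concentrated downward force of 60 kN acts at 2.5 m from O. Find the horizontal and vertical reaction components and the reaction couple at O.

O_x = 0, O_y = 60.00 kN, M_O = 150.0 kN·m

ΣF_x = 0: O_x = 0.
ΣF_y = 0: O_y − 60 = 0 → O_y = 60.00 kN.
ΣM about O: M_O − 60·2.5 = 0 → M_O = 150.0 kN·m.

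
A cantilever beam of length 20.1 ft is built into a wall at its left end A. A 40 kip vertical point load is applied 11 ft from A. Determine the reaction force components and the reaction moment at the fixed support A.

ΣF_x = 0: A_x = 0.
ΣF_y = 0: A_y − 40 = 0 → A_y = 40.00 kip.
ΣM about A: M_A − 40·11 = 0 → M_A = 440.0 kip·ft.

A_x = 0, A_y = 40.00 kip, M_A = 440.0 kip·ft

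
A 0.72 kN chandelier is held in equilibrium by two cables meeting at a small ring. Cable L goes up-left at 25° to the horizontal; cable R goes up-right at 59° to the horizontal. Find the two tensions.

T_L = 0.3729 kN, T_R = 0.6561 kN

ΣF_x = 0: −T_L·cos25° + T_R·cos59° = 0 → T_R = 1.75969·T_L.
ΣF_y = 0: T_L·sin25° + T_R·sin59° = 0.72.
Substitute: T_L·(0.422618 + 1.75969·0.857167) = 0.72 → T_L = 0.37287 ≈ 0.3729 kN.
Then T_R = 1.75969 × 0.37287 = 0.6561 kN.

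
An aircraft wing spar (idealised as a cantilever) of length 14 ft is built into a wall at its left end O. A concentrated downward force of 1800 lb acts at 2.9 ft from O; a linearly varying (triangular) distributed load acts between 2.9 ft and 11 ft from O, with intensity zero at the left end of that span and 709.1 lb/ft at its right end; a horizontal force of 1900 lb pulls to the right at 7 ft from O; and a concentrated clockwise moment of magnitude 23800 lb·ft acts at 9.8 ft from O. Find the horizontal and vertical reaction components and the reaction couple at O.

Resultant of the triangular load: ½ × 709.1 × 8.1 = 2871.855 lb, acting at 8.3 ft from O (one-third of the span from the peak).
ΣF_x = 0: O_x + 1900 = 0 → O_x = -1900 lb.
ΣF_y = 0: O_y − 1800 − ½·709.1·8.1 = 0 → O_y = 4672 lb.
ΣM about O: M_O − 1800·2.9 − (½·709.1·8.1)·8.3 − 23800 = 0 → M_O = 52860 lb·ft.

O_x = -1900 lb, O_y = 4672 lb, M_O = 52860 lb·ft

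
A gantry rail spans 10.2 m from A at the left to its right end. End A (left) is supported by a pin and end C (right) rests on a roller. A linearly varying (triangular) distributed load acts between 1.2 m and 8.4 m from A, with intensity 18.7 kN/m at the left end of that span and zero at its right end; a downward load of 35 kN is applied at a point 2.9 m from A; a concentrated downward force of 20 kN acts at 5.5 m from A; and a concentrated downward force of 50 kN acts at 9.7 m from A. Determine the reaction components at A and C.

A_x = 0, A_y = 80.28 kN, C_y = 92.04 kN

Resultant of the triangular load: ½ × 18.7 × 7.2 = 67.32 kN, acting at 3.6 m from A (one-third of the span from the peak).
Moments about A: C_y·10.2 − (½·18.7·7.2)·3.6 − 35·2.9 − 20·5.5 − 50·9.7 = 0 → C_y = 938.852/10.2 = 92.0443 ≈ 92.04 kN.
ΣF_y = 0: A_y + 92.0443 − ½·18.7·7.2 − 35 − 20 − 50 = 0 → A_y = 80.28 kN.
ΣF_x = 0: no horizontal applied forces, so A_x = 0.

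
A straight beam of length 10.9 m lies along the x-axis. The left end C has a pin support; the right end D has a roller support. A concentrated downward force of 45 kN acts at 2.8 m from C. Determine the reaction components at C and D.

C_x = 0, C_y = 33.44 kN, D_y = 11.56 kN

ΣM about C: D_y·10.9 − 45·2.8 = 0 → D_y = 126/10.9 = 11.5596 ≈ 11.56 kN.
ΣF_y = 0: C_y + 11.5596 − 45 = 0 → C_y = 33.44 kN.
ΣF_x = 0: no horizontal applied forces, so C_x = 0.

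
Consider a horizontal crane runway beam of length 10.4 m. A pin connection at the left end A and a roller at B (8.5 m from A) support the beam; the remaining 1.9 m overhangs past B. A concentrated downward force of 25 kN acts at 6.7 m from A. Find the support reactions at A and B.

ΣM about A: B_y·8.5 − 25·6.7 = 0 → B_y = 167.5/8.5 = 19.7059 ≈ 19.71 kN.
ΣF_y = 0: A_y + 19.7059 − 25 = 0 → A_y = 5.294 kN.
ΣF_x = 0: no horizontal applied forces, so A_x = 0.

A_x = 0, A_y = 5.294 kN, B_y = 19.71 kN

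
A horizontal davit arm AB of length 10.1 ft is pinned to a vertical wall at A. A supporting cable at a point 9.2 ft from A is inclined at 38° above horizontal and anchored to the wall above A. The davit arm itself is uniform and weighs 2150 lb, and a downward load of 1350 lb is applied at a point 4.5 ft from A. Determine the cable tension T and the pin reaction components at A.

ΣM about A: T·sin38°·9.2 − 2150·5.05 − 1350·4.5 = 0 → T = 16932.5/(9.2·0.615661) = 2989.45 ≈ 2989 lb.
ΣF_x = 0: A_x − T·cos38° = 0 → A_x = 2989.45 × 0.788011 = 2356 lb.
ΣF_y = 0: A_y + T·sin38° − 2150 − 1350 = 0 → A_y = 3500 − 2989.45 × 0.615661 = 1660 lb.

T = 2989 lb, A_x = 2356 lb, A_y = 1660 lb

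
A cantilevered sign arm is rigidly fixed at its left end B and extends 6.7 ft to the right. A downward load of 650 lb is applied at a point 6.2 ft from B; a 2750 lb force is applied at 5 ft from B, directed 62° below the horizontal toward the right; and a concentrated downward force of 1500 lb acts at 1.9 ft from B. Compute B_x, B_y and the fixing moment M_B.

B_x = -1291 lb, B_y = 4578 lb, M_B = 19020 lb·ft

ΣF_x = 0: B_x + 2750·cos62° = 0 → B_x = -1291 lb.
ΣF_y = 0: B_y − 650 − 2750·sin62° − 1500 = 0 → B_y = 4578 lb.
ΣM about B: M_B − 650·6.2 − 2750·sin62°·5 − 1500·1.9 = 0 → M_B = 19020 lb·ft.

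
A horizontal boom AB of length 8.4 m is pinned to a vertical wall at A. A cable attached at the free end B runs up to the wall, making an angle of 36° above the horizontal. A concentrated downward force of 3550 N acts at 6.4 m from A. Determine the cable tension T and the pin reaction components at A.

T = 4602 N, A_x = 3723 N, A_y = 845.2 N

ΣM about A: T·sin36°·8.4 − 3550·6.4 = 0 → T = 22720/(8.4·0.587785) = 4601.62 ≈ 4602 N.
ΣF_x = 0: A_x − T·cos36° = 0 → A_x = 4601.62 × 0.809017 = 3723 N.
ΣF_y = 0: A_y + T·sin36° − 3550 = 0 → A_y = 3550 − 4601.62 × 0.587785 = 845.2 N.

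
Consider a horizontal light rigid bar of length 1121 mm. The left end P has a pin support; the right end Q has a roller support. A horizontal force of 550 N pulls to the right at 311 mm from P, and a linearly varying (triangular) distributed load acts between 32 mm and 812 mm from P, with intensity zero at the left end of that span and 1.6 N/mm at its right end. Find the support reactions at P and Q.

Resultant of the triangular load: ½ × 1.6 × 780 = 624 N, acting at 552 mm from P (one-third of the span from the peak).
Taking moments about P: Q_y·1121 − (½·1.6·780)·552 = 0 → Q_y = 344448/1121 = 307.269 ≈ 307.3 N.
ΣF_y = 0: P_y + 307.269 − ½·1.6·780 = 0 → P_y = 316.7 N.
ΣF_x = 0: P_x + 550 = 0 → P_x = -550.0 N.

P_x = -550.0 N, P_y = 316.7 N, Q_y = 307.3 N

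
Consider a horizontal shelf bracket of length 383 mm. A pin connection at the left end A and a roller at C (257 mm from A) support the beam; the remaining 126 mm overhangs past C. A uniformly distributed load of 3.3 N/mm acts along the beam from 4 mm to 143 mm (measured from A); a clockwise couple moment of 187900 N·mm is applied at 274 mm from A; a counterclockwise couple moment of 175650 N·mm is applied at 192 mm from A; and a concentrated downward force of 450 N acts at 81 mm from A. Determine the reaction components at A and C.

Resultant of the distributed load: 3.3 × 139 = 458.7 N at 73.5 mm from A.
Taking moments about A: C_y·257 − (3.3·139)·73.5 − 187900 + 175650 − 450·81 = 0 → C_y = 82414.45/257 = 320.679 ≈ 320.7 N.
ΣF_y = 0: A_y + 320.679 − 3.3·139 − 450 = 0 → A_y = 588.0 N.
ΣF_x = 0: no horizontal applied forces, so A_x = 0.

A_x = 0, A_y = 588.0 N, C_y = 320.7 N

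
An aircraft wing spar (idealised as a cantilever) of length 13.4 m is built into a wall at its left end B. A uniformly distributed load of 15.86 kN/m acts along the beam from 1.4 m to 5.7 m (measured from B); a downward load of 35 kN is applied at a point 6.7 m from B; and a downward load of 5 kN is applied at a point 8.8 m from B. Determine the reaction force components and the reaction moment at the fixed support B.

B_x = 0, B_y = 108.2 kN, M_B = 520.6 kN·m

Resultant of the distributed load: 15.86 × 4.3 = 68.198 kN at 3.55 m from B.
ΣF_x = 0: B_x = 0.
ΣF_y = 0: B_y − 15.86·4.3 − 35 − 5 = 0 → B_y = 108.2 kN.
ΣM about B: M_B − (15.86·4.3)·3.55 − 35·6.7 − 5·8.8 = 0 → M_B = 520.6 kN·m.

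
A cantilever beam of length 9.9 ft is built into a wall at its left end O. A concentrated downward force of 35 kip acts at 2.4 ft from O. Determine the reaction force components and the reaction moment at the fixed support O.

ΣF_x = 0: O_x = 0.
ΣF_y = 0: O_y − 35 = 0 → O_y = 35.00 kip.
ΣM about O: M_O − 35·2.4 = 0 → M_O = 84.00 kip·ft.

O_x = 0, O_y = 35.00 kip, M_O = 84.00 kip·ft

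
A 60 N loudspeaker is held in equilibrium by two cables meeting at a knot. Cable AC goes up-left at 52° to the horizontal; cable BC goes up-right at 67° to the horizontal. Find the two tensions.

ΣF_x = 0: −T_AC·cos52° + T_BC·cos67° = 0 → T_BC = 1.57567·T_AC.
ΣF_y = 0: T_AC·sin52° + T_BC·sin67° = 60.
Substitute: T_AC·(0.788011 + 1.57567·0.920505) = 60 → T_AC = 26.8046 ≈ 26.80 N.
Then T_BC = 1.57567 × 26.8046 = 42.24 N.

T_AC = 26.80 N, T_BC = 42.24 N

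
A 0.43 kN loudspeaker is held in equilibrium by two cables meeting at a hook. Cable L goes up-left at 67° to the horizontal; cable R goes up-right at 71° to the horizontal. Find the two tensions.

T_L = 0.2092 kN, T_R = 0.2511 kN

ΣF_x = 0: −T_L·cos67° + T_R·cos71° = 0 → T_R = 1.20015·T_L.
ΣF_y = 0: T_L·sin67° + T_R·sin71° = 0.43.
Substitute: T_L·(0.920505 + 1.20015·0.945519) = 0.43 → T_L = 0.209218 ≈ 0.2092 kN.
Then T_R = 1.20015 × 0.209218 = 0.2511 kN.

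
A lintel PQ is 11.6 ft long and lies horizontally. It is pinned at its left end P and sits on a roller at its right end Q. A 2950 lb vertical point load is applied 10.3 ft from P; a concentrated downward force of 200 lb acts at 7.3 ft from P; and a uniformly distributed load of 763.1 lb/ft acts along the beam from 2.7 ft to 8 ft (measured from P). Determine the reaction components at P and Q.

P_x = 0, P_y = 2584 lb, Q_y = 4611 lb

Resultant of the distributed load: 763.1 × 5.3 = 4044.43 lb at 5.35 ft from P.
Taking moments about P: Q_y·11.6 − 2950·10.3 − 200·7.3 − (763.1·5.3)·5.35 = 0 → Q_y = 53482.7005/11.6 = 4610.58 ≈ 4611 lb.
ΣF_y = 0: P_y + 4610.58 − 2950 − 200 − 763.1·5.3 = 0 → P_y = 2584 lb.
ΣF_x = 0: no horizontal applied forces, so P_x = 0.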